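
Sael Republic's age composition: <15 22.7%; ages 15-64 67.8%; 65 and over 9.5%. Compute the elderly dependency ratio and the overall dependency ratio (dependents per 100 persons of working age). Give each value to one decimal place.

Old-age dependency ratio = 9.5 / 67.8 × 100 = 14.0
Total dependency ratio = (22.7 + 9.5) / 67.8 × 100 = 32.2 / 67.8 × 100 = 47.5

Old-age dependency ratio: 14.0
Total dependency ratio: 47.5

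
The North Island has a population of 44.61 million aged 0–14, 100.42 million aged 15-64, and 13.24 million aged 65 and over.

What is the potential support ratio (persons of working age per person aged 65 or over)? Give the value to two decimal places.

Potential support ratio = 100.42 / 13.24 = 7.58

Potential support ratio: 7.58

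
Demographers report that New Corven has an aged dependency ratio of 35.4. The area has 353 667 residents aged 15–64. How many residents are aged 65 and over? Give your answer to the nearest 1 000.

Old-age dependency ratio = elderly / working-age × 100
35.4 = E / 353 667 × 100
⇒ 125 000

Aged 65 and over: 125 000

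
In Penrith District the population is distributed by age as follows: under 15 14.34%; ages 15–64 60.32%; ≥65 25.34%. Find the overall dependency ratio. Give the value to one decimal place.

Total dependency ratio = (14.34 + 25.34) / 60.32 × 100 = 39.68 / 60.32 × 100 = 65.8

Total dependency ratio: 65.8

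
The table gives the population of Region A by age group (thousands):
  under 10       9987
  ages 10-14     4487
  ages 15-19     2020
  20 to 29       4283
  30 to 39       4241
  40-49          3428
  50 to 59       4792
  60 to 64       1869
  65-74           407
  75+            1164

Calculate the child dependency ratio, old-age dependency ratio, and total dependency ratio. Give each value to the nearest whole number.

Youth dependency ratio: 70
Old-age dependency ratio: 8
Total dependency ratio: 78

0–14: 9987 + 4487 = 14474
15–64: 2020 + 4283 + 4241 + 3428 + 4792 + 1869 = 20633
65+: 407 + 1164 = 1571
Youth dependency ratio = 14474 / 20633 × 100 = 70
Old-age dependency ratio = 1571 / 20633 × 100 = 8
Total dependency ratio = (14474 + 1571) / 20633 × 100 = 16045 / 20633 × 100 = 78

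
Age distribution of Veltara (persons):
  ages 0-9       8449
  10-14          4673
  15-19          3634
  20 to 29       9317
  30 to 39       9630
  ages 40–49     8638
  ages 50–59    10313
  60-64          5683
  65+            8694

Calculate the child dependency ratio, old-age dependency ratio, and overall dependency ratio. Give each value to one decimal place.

Youth dependency ratio: 27.8
Old-age dependency ratio: 18.4
Total dependency ratio: 46.2

0–14: 8449 + 4673 = 13122
15–64: 3634 + 9317 + 9630 + 8638 + 10313 + 5683 = 47215
65+: 8694
Youth dependency ratio = 13122 / 47215 × 100 = 27.8
Old-age dependency ratio = 8694 / 47215 × 100 = 18.4
Total dependency ratio = (13122 + 8694) / 47215 × 100 = 21816 / 47215 × 100 = 46.2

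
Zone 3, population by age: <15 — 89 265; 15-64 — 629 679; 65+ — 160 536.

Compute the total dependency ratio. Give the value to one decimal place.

Total dependency ratio: 39.7

Total dependency ratio = (89 265 + 160 536) / 629 679 × 100 = 249 801 / 629 679 × 100 = 39.7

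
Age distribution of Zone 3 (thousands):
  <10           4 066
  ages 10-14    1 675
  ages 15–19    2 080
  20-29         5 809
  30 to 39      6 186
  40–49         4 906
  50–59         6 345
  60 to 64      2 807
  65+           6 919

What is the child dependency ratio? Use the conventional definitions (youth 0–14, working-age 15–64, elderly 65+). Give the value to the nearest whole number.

0–14: 4 066 + 1 675 = 5 741
15–64: 2 080 + 5 809 + 6 186 + 4 906 + 6 345 + 2 807 = 28 133
65+: 6 919
Youth dependency ratio = 5 741 / 28 133 × 100 = 20

Youth dependency ratio: 20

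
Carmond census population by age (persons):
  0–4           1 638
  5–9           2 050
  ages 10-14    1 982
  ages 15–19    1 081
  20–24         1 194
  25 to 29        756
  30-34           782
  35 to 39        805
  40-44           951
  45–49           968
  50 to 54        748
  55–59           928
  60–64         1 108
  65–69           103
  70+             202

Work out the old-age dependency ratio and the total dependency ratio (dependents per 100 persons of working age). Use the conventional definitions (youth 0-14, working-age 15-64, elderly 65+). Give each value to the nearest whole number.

0–14: 1 638 + 2 050 + 1 982 = 5 670
15–64: 1 081 + 1 194 + 756 + 782 + 805 + 951 + 968 + 748 + 928 + 1 108 = 9 321
65+: 103 + 202 = 305
Old-age dependency ratio = 305 / 9 321 × 100 = 3
Total dependency ratio = (5 670 + 305) / 9 321 × 100 = 5 975 / 9 321 × 100 = 64

Old-age dependency ratio: 3
Total dependency ratio: 64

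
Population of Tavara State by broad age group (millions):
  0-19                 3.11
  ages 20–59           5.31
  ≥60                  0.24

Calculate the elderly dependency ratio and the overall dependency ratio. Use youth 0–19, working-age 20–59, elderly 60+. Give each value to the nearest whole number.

Old-age dependency ratio: 5
Total dependency ratio: 63

Old-age dependency ratio = 0.24 / 5.31 × 100 = 5
Total dependency ratio = (3.11 + 0.24) / 5.31 × 100 = 3.35 / 5.31 × 100 = 63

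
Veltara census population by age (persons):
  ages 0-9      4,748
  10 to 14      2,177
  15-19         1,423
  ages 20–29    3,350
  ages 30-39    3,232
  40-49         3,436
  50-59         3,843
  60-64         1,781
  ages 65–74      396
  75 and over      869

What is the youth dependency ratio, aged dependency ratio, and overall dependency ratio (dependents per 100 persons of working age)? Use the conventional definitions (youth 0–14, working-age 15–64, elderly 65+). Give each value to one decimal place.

0–14: 4,748 + 2,177 = 6,925
15–64: 1,423 + 3,350 + 3,232 + 3,436 + 3,843 + 1,781 = 17,065
65+: 396 + 869 = 1,265
Youth dependency ratio = 6,925 / 17,065 × 100 = 40.6
Old-age dependency ratio = 1,265 / 17,065 × 100 = 7.4
Total dependency ratio = (6,925 + 1,265) / 17,065 × 100 = 8,190 / 17,065 × 100 = 48.0

Youth dependency ratio: 40.6
Old-age dependency ratio: 7.4
Total dependency ratio: 48.0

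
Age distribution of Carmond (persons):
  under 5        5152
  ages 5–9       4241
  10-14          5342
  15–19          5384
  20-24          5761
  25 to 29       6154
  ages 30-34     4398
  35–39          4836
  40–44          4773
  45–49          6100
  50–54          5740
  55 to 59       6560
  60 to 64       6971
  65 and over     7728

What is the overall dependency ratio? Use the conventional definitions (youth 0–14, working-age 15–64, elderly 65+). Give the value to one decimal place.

Total dependency ratio: 39.6

0–14: 5152 + 4241 + 5342 = 14735
15–64: 5384 + 5761 + 6154 + 4398 + 4836 + 4773 + 6100 + 5740 + 6560 + 6971 = 56677
65+: 7728
Total dependency ratio = (14735 + 7728) / 56677 × 100 = 22463 / 56677 × 100 = 39.6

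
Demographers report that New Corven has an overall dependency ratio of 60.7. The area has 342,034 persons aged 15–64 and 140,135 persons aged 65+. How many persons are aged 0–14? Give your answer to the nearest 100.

Aged 0–14: 67,500

Total dependency ratio = (youth + elderly) / working-age × 100
60.7 = (Y + 140,135) / 342,034 × 100
⇒ 67,500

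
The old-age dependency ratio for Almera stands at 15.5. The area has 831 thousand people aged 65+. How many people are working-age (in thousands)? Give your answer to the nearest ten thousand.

Working-age: 5 360

Old-age dependency ratio = elderly / working-age × 100
15.5 = 831 / W × 100
⇒ 5 360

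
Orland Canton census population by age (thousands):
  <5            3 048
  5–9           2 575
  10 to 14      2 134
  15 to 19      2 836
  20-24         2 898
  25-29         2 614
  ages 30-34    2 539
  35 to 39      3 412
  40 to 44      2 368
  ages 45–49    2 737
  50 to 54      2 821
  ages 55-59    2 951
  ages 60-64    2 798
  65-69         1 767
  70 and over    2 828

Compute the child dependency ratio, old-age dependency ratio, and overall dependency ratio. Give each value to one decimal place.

Youth dependency ratio: 27.7
Old-age dependency ratio: 16.4
Total dependency ratio: 44.2

0–14: 3 048 + 2 575 + 2 134 = 7 757
15–64: 2 836 + 2 898 + 2 614 + 2 539 + 3 412 + 2 368 + 2 737 + 2 821 + 2 951 + 2 798 = 27 974
65+: 1 767 + 2 828 = 4 595
Youth dependency ratio = 7 757 / 27 974 × 100 = 27.7
Old-age dependency ratio = 4 595 / 27 974 × 100 = 16.4
Total dependency ratio = (7 757 + 4 595) / 27 974 × 100 = 12 352 / 27 974 × 100 = 44.2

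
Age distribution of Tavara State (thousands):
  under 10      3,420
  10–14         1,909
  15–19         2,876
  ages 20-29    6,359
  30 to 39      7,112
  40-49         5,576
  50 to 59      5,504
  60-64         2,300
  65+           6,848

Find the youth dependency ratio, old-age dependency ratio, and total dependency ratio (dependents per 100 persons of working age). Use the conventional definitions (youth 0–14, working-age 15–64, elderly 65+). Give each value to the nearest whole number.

0–14: 3,420 + 1,909 = 5,329
15–64: 2,876 + 6,359 + 7,112 + 5,576 + 5,504 + 2,300 = 29,727
65+: 6,848
Youth dependency ratio = 5,329 / 29,727 × 100 = 18
Old-age dependency ratio = 6,848 / 29,727 × 100 = 23
Total dependency ratio = (5,329 + 6,848) / 29,727 × 100 = 12,177 / 29,727 × 100 = 41

Youth dependency ratio: 18
Old-age dependency ratio: 23
Total dependency ratio: 41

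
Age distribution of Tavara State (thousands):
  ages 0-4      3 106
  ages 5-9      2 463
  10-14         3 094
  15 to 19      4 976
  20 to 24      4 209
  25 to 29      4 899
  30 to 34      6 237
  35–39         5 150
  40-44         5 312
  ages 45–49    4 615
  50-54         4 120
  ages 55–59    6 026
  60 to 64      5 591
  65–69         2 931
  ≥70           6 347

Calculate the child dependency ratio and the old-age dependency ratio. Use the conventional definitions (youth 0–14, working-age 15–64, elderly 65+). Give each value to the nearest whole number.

Youth dependency ratio: 17
Old-age dependency ratio: 18

0–14: 3 106 + 2 463 + 3 094 = 8 663
15–64: 4 976 + 4 209 + 4 899 + 6 237 + 5 150 + 5 312 + 4 615 + 4 120 + 6 026 + 5 591 = 51 135
65+: 2 931 + 6 347 = 9 278
Youth dependency ratio = 8 663 / 51 135 × 100 = 17
Old-age dependency ratio = 9 278 / 51 135 × 100 = 18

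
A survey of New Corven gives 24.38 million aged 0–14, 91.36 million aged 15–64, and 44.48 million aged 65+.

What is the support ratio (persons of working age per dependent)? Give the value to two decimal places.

Support ratio: 1.33

Support ratio = 91.36 / (24.38 + 44.48) = 91.36 / 68.86 = 1.33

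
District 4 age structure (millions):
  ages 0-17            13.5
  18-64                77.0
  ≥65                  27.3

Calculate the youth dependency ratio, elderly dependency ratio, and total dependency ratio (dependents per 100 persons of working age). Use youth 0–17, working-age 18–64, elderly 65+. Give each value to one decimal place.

Youth dependency ratio: 17.5
Old-age dependency ratio: 35.5
Total dependency ratio: 53.0

Youth dependency ratio = 13.5 / 77.0 × 100 = 17.5
Old-age dependency ratio = 27.3 / 77.0 × 100 = 35.5
Total dependency ratio = (13.5 + 27.3) / 77.0 × 100 = 40.8 / 77.0 × 100 = 53.0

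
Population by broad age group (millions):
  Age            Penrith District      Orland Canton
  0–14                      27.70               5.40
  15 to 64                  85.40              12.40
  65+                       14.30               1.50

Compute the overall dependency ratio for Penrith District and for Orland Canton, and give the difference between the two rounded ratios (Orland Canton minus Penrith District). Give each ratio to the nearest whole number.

Penrith District: (27.70 + 14.30) / 85.40 × 100 = 42.00 / 85.40 × 100 = 49
Orland Canton: (5.40 + 1.50) / 12.40 × 100 = 6.90 / 12.40 × 100 = 56

Penrith District: 49
Orland Canton: 56
Difference: +7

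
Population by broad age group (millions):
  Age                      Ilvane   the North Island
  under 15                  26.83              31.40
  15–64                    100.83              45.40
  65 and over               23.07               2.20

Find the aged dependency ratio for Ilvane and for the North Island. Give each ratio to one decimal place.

Ilvane: 22.9
the North Island: 4.8

Ilvane: 23.07 / 100.83 × 100 = 22.9
the North Island: 2.20 / 45.40 × 100 = 4.8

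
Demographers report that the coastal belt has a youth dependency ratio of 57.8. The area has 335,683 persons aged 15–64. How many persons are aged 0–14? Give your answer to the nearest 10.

Aged 0–14: 194,020

Youth dependency ratio = youth / working-age × 100
57.8 = Y / 335,683 × 100
⇒ 194,020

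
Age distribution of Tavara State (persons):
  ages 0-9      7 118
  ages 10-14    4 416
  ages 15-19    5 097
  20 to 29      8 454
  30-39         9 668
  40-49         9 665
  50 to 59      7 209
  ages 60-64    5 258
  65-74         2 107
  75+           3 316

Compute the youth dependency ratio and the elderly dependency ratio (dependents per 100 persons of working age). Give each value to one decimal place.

0–14: 7 118 + 4 416 = 11 534
15–64: 5 097 + 8 454 + 9 668 + 9 665 + 7 209 + 5 258 = 45 351
65+: 2 107 + 3 316 = 5 423
Youth dependency ratio = 11 534 / 45 351 × 100 = 25.4
Old-age dependency ratio = 5 423 / 45 351 × 100 = 12.0

Youth dependency ratio: 25.4
Old-age dependency ratio: 12.0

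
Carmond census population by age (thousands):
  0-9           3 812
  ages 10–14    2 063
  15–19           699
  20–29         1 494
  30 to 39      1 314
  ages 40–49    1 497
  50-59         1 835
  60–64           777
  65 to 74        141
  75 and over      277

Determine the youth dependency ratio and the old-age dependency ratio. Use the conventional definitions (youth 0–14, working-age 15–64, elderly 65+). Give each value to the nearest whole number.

Youth dependency ratio: 77
Old-age dependency ratio: 5

0–14: 3 812 + 2 063 = 5 875
15–64: 699 + 1 494 + 1 314 + 1 497 + 1 835 + 777 = 7 616
65+: 141 + 277 = 418
Youth dependency ratio = 5 875 / 7 616 × 100 = 77
Old-age dependency ratio = 418 / 7 616 × 100 = 5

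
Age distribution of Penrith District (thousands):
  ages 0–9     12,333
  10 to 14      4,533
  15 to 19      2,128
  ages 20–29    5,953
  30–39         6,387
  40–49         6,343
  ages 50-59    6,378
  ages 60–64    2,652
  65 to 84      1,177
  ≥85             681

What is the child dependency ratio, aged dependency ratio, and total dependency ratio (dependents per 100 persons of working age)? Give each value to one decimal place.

Youth dependency ratio: 56.5
Old-age dependency ratio: 6.2
Total dependency ratio: 62.7

0–14: 12,333 + 4,533 = 16,866
15–64: 2,128 + 5,953 + 6,387 + 6,343 + 6,378 + 2,652 = 29,841
65+: 1,177 + 681 = 1,858
Youth dependency ratio = 16,866 / 29,841 × 100 = 56.5
Old-age dependency ratio = 1,858 / 29,841 × 100 = 6.2
Total dependency ratio = (16,866 + 1,858) / 29,841 × 100 = 18,724 / 29,841 × 100 = 62.7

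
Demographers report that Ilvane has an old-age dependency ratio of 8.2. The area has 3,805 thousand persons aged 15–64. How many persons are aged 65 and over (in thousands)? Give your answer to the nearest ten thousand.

Aged 65 and over: 310

Old-age dependency ratio = elderly / working-age × 100
8.2 = E / 3,805 × 100
⇒ 310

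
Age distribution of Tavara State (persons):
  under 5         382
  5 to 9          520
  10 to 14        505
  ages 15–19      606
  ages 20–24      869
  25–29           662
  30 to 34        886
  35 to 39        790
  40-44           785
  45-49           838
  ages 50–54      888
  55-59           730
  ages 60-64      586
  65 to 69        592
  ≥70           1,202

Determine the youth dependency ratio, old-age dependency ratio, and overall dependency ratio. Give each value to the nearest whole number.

Youth dependency ratio: 18
Old-age dependency ratio: 23
Total dependency ratio: 42

0–14: 382 + 520 + 505 = 1,407
15–64: 606 + 869 + 662 + 886 + 790 + 785 + 838 + 888 + 730 + 586 = 7,640
65+: 592 + 1,202 = 1,794
Youth dependency ratio = 1,407 / 7,640 × 100 = 18
Old-age dependency ratio = 1,794 / 7,640 × 100 = 23
Total dependency ratio = (1,407 + 1,794) / 7,640 × 100 = 3,201 / 7,640 × 100 = 42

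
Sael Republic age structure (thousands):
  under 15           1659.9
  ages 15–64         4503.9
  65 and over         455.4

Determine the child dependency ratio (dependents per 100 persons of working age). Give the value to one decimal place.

Youth dependency ratio: 36.9

Youth dependency ratio = 1659.9 / 4503.9 × 100 = 36.9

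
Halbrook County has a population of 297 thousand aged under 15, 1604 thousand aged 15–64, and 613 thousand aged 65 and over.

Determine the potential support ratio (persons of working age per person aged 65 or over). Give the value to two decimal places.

Potential support ratio = 1604 / 613 = 2.62

Potential support ratio: 2.62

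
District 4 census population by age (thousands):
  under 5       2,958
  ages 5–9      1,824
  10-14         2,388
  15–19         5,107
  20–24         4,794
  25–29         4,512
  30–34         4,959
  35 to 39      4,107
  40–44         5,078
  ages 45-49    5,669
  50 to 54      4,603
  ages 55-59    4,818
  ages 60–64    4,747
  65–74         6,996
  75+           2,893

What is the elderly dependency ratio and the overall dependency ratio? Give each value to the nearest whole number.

Old-age dependency ratio: 20
Total dependency ratio: 35

0–14: 2,958 + 1,824 + 2,388 = 7,170
15–64: 5,107 + 4,794 + 4,512 + 4,959 + 4,107 + 5,078 + 5,669 + 4,603 + 4,818 + 4,747 = 48,394
65+: 6,996 + 2,893 = 9,889
Old-age dependency ratio = 9,889 / 48,394 × 100 = 20
Total dependency ratio = (7,170 + 9,889) / 48,394 × 100 = 17,059 / 48,394 × 100 = 35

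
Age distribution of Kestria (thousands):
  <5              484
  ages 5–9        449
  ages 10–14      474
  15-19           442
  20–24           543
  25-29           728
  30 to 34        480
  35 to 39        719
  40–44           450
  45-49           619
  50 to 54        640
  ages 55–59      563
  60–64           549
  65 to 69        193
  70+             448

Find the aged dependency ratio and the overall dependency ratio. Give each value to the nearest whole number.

Old-age dependency ratio: 11
Total dependency ratio: 36

0–14: 484 + 449 + 474 = 1407
15–64: 442 + 543 + 728 + 480 + 719 + 450 + 619 + 640 + 563 + 549 = 5733
65+: 193 + 448 = 641
Old-age dependency ratio = 641 / 5733 × 100 = 11
Total dependency ratio = (1407 + 641) / 5733 × 100 = 2048 / 5733 × 100 = 36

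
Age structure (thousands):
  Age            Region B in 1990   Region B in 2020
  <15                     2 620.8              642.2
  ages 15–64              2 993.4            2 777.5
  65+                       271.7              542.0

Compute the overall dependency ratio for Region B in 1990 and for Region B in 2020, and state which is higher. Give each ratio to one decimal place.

Region B in 1990: 96.6
Region B in 2020: 42.6
Higher: Region B in 1990

Region B in 1990: (2 620.8 + 271.7) / 2 993.4 × 100 = 2 892.5 / 2 993.4 × 100 = 96.6
Region B in 2020: (642.2 + 542.0) / 2 777.5 × 100 = 1 184.2 / 2 777.5 × 100 = 42.6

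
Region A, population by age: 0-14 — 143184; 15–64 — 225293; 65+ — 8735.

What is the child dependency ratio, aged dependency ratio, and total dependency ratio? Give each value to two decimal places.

Youth dependency ratio: 63.55
Old-age dependency ratio: 3.88
Total dependency ratio: 67.43

Youth dependency ratio = 143184 / 225293 × 100 = 63.55
Old-age dependency ratio = 8735 / 225293 × 100 = 3.88
Total dependency ratio = (143184 + 8735) / 225293 × 100 = 151919 / 225293 × 100 = 67.43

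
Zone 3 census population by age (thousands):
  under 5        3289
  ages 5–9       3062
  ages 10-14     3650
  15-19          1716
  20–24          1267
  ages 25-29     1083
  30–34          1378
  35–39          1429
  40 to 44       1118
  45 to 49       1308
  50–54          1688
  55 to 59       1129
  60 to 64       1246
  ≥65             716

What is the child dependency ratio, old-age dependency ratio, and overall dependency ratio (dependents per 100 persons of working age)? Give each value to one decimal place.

Youth dependency ratio: 74.8
Old-age dependency ratio: 5.4
Total dependency ratio: 80.2

0–14: 3289 + 3062 + 3650 = 10001
15–64: 1716 + 1267 + 1083 + 1378 + 1429 + 1118 + 1308 + 1688 + 1129 + 1246 = 13362
65+: 716
Youth dependency ratio = 10001 / 13362 × 100 = 74.8
Old-age dependency ratio = 716 / 13362 × 100 = 5.4
Total dependency ratio = (10001 + 716) / 13362 × 100 = 10717 / 13362 × 100 = 80.2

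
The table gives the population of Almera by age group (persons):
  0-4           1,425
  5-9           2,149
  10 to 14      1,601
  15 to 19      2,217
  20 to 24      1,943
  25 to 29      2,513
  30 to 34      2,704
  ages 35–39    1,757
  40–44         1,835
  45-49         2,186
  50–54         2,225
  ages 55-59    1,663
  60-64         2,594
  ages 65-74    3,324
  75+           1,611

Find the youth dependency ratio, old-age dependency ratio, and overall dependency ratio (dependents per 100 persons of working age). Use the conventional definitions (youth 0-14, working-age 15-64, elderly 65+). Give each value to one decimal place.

0–14: 1,425 + 2,149 + 1,601 = 5,175
15–64: 2,217 + 1,943 + 2,513 + 2,704 + 1,757 + 1,835 + 2,186 + 2,225 + 1,663 + 2,594 = 21,637
65+: 3,324 + 1,611 = 4,935
Youth dependency ratio = 5,175 / 21,637 × 100 = 23.9
Old-age dependency ratio = 4,935 / 21,637 × 100 = 22.8
Total dependency ratio = (5,175 + 4,935) / 21,637 × 100 = 10,110 / 21,637 × 100 = 46.7

Youth dependency ratio: 23.9
Old-age dependency ratio: 22.8
Total dependency ratio: 46.7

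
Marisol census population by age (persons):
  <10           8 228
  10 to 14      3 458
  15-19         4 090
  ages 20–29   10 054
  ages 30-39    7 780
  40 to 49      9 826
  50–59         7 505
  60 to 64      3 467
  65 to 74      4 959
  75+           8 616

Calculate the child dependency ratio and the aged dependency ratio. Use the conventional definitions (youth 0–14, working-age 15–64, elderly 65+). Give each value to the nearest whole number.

Youth dependency ratio: 27
Old-age dependency ratio: 32

0–14: 8 228 + 3 458 = 11 686
15–64: 4 090 + 10 054 + 7 780 + 9 826 + 7 505 + 3 467 = 42 722
65+: 4 959 + 8 616 = 13 575
Youth dependency ratio = 11 686 / 42 722 × 100 = 27
Old-age dependency ratio = 13 575 / 42 722 × 100 = 32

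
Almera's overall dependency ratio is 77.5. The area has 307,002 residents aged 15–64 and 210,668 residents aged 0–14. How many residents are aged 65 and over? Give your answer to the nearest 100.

Aged 65 and over: 27,300

Total dependency ratio = (youth + elderly) / working-age × 100
77.5 = (210,668 + E) / 307,002 × 100
⇒ 27,300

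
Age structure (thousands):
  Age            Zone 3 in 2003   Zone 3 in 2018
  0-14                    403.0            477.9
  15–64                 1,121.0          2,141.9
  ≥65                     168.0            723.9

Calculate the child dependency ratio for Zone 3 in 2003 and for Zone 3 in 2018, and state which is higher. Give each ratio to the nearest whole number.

Zone 3 in 2003: 36
Zone 3 in 2018: 22
Higher: Zone 3 in 2003

Zone 3 in 2003: 403.0 / 1,121.0 × 100 = 36
Zone 3 in 2018: 477.9 / 2,141.9 × 100 = 22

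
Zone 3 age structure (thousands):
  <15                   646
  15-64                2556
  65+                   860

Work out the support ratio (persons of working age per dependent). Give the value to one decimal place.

Support ratio: 1.7

Support ratio = 2556 / (646 + 860) = 2556 / 1506 = 1.7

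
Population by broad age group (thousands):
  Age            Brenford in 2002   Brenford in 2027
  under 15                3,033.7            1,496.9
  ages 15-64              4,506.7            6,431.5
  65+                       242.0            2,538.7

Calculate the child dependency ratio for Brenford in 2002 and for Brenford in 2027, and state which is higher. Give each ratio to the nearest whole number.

Brenford in 2002: 3,033.7 / 4,506.7 × 100 = 67
Brenford in 2027: 1,496.9 / 6,431.5 × 100 = 23

Brenford in 2002: 67
Brenford in 2027: 23
Higher: Brenford in 2002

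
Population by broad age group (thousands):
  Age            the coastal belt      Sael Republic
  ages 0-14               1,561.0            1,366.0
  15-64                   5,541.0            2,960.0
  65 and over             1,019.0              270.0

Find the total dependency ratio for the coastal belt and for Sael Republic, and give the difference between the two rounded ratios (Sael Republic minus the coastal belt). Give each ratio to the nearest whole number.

the coastal belt: (1,561.0 + 1,019.0) / 5,541.0 × 100 = 2,580.0 / 5,541.0 × 100 = 47
Sael Republic: (1,366.0 + 270.0) / 2,960.0 × 100 = 1,636.0 / 2,960.0 × 100 = 55

the coastal belt: 47
Sael Republic: 55
Difference: +8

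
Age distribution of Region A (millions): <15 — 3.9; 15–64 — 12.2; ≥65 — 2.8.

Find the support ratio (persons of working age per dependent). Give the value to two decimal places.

Support ratio: 1.82

Support ratio = 12.2 / (3.9 + 2.8) = 12.2 / 6.7 = 1.82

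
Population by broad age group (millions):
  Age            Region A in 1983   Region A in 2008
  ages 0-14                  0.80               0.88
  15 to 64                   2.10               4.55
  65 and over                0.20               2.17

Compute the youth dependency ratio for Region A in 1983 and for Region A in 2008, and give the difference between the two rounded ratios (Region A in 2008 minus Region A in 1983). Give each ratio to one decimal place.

Region A in 1983: 0.80 / 2.10 × 100 = 38.1
Region A in 2008: 0.88 / 4.55 × 100 = 19.3

Region A in 1983: 38.1
Region A in 2008: 19.3
Difference: -18.8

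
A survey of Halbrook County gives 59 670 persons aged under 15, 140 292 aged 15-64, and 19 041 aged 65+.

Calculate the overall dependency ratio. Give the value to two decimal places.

Total dependency ratio = (59 670 + 19 041) / 140 292 × 100 = 78 711 / 140 292 × 100 = 56.11

Total dependency ratio: 56.11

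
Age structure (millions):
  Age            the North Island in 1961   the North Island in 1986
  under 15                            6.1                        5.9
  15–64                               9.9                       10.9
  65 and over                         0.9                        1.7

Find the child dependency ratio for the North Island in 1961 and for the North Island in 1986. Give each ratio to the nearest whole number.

the North Island in 1961: 6.1 / 9.9 × 100 = 62
the North Island in 1986: 5.9 / 10.9 × 100 = 54

the North Island in 1961: 62
the North Island in 1986: 54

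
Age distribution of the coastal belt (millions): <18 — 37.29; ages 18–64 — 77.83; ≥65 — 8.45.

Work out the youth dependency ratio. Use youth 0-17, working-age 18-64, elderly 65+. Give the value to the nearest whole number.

Youth dependency ratio = 37.29 / 77.83 × 100 = 48

Youth dependency ratio: 48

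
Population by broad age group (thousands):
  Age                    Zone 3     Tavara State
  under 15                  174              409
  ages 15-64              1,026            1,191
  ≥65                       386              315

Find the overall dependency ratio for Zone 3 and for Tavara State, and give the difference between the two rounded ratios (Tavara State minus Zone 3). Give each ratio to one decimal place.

Zone 3: (174 + 386) / 1,026 × 100 = 560 / 1,026 × 100 = 54.6
Tavara State: (409 + 315) / 1,191 × 100 = 724 / 1,191 × 100 = 60.8

Zone 3: 54.6
Tavara State: 60.8
Difference: +6.2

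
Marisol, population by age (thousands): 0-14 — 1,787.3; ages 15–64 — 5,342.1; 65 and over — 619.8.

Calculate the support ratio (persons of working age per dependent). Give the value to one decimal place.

Support ratio = 5,342.1 / (1,787.3 + 619.8) = 5,342.1 / 2,407.1 = 2.2

Support ratio: 2.2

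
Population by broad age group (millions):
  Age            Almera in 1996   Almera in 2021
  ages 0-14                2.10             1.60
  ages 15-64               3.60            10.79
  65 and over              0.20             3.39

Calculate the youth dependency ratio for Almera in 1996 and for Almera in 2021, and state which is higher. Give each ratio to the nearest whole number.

Almera in 1996: 2.10 / 3.60 × 100 = 58
Almera in 2021: 1.60 / 10.79 × 100 = 15

Almera in 1996: 58
Almera in 2021: 15
Higher: Almera in 1996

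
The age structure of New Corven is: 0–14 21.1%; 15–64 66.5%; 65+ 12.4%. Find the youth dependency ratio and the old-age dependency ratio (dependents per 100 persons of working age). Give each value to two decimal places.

Youth dependency ratio: 31.73
Old-age dependency ratio: 18.65

Youth dependency ratio = 21.1 / 66.5 × 100 = 31.73
Old-age dependency ratio = 12.4 / 66.5 × 100 = 18.65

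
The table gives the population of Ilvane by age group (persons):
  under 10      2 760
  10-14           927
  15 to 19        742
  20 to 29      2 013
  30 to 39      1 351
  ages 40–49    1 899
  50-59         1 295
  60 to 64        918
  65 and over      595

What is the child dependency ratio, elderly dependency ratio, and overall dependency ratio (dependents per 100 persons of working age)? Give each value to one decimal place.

Youth dependency ratio: 44.9
Old-age dependency ratio: 7.2
Total dependency ratio: 52.1

0–14: 2 760 + 927 = 3 687
15–64: 742 + 2 013 + 1 351 + 1 899 + 1 295 + 918 = 8 218
65+: 595
Youth dependency ratio = 3 687 / 8 218 × 100 = 44.9
Old-age dependency ratio = 595 / 8 218 × 100 = 7.2
Total dependency ratio = (3 687 + 595) / 8 218 × 100 = 4 282 / 8 218 × 100 = 52.1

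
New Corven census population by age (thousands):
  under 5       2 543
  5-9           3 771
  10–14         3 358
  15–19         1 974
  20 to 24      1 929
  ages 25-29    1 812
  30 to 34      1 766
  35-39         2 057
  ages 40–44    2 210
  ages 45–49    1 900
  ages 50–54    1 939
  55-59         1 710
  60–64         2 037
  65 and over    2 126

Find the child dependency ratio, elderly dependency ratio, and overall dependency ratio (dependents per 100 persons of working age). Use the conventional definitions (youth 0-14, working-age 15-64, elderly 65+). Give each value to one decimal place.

Youth dependency ratio: 50.0
Old-age dependency ratio: 11.0
Total dependency ratio: 61.0

0–14: 2 543 + 3 771 + 3 358 = 9 672
15–64: 1 974 + 1 929 + 1 812 + 1 766 + 2 057 + 2 210 + 1 900 + 1 939 + 1 710 + 2 037 = 19 334
65+: 2 126
Youth dependency ratio = 9 672 / 19 334 × 100 = 50.0
Old-age dependency ratio = 2 126 / 19 334 × 100 = 11.0
Total dependency ratio = (9 672 + 2 126) / 19 334 × 100 = 11 798 / 19 334 × 100 = 61.0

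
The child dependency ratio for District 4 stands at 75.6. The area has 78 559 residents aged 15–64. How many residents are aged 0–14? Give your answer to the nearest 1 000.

Youth dependency ratio = youth / working-age × 100
75.6 = Y / 78 559 × 100
⇒ 59 000

Aged 0–14: 59 000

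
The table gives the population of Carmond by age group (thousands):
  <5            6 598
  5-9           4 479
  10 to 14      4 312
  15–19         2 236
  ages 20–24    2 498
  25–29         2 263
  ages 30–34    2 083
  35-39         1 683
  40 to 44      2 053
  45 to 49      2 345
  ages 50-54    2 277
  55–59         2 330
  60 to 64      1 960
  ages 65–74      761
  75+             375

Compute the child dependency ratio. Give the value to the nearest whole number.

0–14: 6 598 + 4 479 + 4 312 = 15 389
15–64: 2 236 + 2 498 + 2 263 + 2 083 + 1 683 + 2 053 + 2 345 + 2 277 + 2 330 + 1 960 = 21 728
65+: 761 + 375 = 1 136
Youth dependency ratio = 15 389 / 21 728 × 100 = 71

Youth dependency ratio: 71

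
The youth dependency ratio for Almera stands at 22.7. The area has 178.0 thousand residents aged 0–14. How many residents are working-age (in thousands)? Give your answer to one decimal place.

Working-age: 784.1

Youth dependency ratio = youth / working-age × 100
22.7 = 178.0 / W × 100
⇒ 784.1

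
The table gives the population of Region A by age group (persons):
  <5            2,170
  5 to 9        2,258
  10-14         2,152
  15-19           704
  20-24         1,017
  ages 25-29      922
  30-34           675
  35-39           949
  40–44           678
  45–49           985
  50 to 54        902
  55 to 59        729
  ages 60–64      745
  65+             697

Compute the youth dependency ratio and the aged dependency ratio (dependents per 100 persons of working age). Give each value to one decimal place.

Youth dependency ratio: 79.2
Old-age dependency ratio: 8.4

0–14: 2,170 + 2,258 + 2,152 = 6,580
15–64: 704 + 1,017 + 922 + 675 + 949 + 678 + 985 + 902 + 729 + 745 = 8,306
65+: 697
Youth dependency ratio = 6,580 / 8,306 × 100 = 79.2
Old-age dependency ratio = 697 / 8,306 × 100 = 8.4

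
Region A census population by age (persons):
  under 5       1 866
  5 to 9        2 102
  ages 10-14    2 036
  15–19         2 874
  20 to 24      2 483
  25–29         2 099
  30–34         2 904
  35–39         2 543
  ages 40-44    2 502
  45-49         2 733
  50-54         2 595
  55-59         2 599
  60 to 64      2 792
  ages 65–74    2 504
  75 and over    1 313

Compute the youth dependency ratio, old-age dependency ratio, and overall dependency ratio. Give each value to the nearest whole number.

0–14: 1 866 + 2 102 + 2 036 = 6 004
15–64: 2 874 + 2 483 + 2 099 + 2 904 + 2 543 + 2 502 + 2 733 + 2 595 + 2 599 + 2 792 = 26 124
65+: 2 504 + 1 313 = 3 817
Youth dependency ratio = 6 004 / 26 124 × 100 = 23
Old-age dependency ratio = 3 817 / 26 124 × 100 = 15
Total dependency ratio = (6 004 + 3 817) / 26 124 × 100 = 9 821 / 26 124 × 100 = 38

Youth dependency ratio: 23
Old-age dependency ratio: 15
Total dependency ratio: 38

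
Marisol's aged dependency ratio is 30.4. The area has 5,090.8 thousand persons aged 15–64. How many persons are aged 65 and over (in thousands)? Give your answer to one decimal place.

Old-age dependency ratio = elderly / working-age × 100
30.4 = E / 5,090.8 × 100
⇒ 1,547.6

Aged 65 and over: 1,547.6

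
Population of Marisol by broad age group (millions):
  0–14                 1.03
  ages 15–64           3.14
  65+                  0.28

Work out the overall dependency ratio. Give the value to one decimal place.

Total dependency ratio: 41.7

Total dependency ratio = (1.03 + 0.28) / 3.14 × 100 = 1.31 / 3.14 × 100 = 41.7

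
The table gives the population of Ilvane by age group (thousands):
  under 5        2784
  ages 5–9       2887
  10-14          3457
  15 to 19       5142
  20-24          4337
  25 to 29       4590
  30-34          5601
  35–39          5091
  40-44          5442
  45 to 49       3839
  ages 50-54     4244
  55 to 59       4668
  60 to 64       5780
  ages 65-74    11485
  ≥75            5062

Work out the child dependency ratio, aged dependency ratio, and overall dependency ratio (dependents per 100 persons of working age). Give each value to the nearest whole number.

0–14: 2784 + 2887 + 3457 = 9128
15–64: 5142 + 4337 + 4590 + 5601 + 5091 + 5442 + 3839 + 4244 + 4668 + 5780 = 48734
65+: 11485 + 5062 = 16547
Youth dependency ratio = 9128 / 48734 × 100 = 19
Old-age dependency ratio = 16547 / 48734 × 100 = 34
Total dependency ratio = (9128 + 16547) / 48734 × 100 = 25675 / 48734 × 100 = 53

Youth dependency ratio: 19
Old-age dependency ratio: 34
Total dependency ratio: 53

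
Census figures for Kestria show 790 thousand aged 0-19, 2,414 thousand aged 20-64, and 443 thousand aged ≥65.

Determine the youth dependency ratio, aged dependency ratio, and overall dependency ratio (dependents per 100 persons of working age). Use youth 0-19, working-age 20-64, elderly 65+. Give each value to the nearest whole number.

Youth dependency ratio = 790 / 2,414 × 100 = 33
Old-age dependency ratio = 443 / 2,414 × 100 = 18
Total dependency ratio = (790 + 443) / 2,414 × 100 = 1,233 / 2,414 × 100 = 51

Youth dependency ratio: 33
Old-age dependency ratio: 18
Total dependency ratio: 51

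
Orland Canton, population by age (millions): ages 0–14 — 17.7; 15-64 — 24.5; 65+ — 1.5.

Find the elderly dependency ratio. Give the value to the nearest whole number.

Old-age dependency ratio: 6

Old-age dependency ratio = 1.5 / 24.5 × 100 = 6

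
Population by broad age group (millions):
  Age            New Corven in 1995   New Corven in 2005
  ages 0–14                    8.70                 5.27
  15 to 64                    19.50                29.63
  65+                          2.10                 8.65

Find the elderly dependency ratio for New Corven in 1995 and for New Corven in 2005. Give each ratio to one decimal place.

New Corven in 1995: 2.10 / 19.50 × 100 = 10.8
New Corven in 2005: 8.65 / 29.63 × 100 = 29.2

New Corven in 1995: 10.8
New Corven in 2005: 29.2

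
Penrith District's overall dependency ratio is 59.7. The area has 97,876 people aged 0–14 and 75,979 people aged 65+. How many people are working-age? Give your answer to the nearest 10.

Total dependency ratio = (youth + elderly) / working-age × 100
59.7 = (97,876 + 75,979) / W × 100
⇒ 291,210

Working-age: 291,210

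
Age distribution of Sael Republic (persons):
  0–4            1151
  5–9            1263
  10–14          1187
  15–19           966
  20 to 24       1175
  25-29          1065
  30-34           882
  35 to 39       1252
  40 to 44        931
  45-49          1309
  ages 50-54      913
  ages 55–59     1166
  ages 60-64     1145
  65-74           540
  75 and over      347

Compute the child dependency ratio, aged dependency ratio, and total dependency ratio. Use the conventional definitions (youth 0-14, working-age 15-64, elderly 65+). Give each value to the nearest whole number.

Youth dependency ratio: 33
Old-age dependency ratio: 8
Total dependency ratio: 42

0–14: 1151 + 1263 + 1187 = 3601
15–64: 966 + 1175 + 1065 + 882 + 1252 + 931 + 1309 + 913 + 1166 + 1145 = 10804
65+: 540 + 347 = 887
Youth dependency ratio = 3601 / 10804 × 100 = 33
Old-age dependency ratio = 887 / 10804 × 100 = 8
Total dependency ratio = (3601 + 887) / 10804 × 100 = 4488 / 10804 × 100 = 42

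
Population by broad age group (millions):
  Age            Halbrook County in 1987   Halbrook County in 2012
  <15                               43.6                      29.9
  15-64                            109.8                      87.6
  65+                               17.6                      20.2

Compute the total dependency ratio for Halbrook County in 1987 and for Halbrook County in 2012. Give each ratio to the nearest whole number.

Halbrook County in 1987: 56
Halbrook County in 2012: 57

Halbrook County in 1987: (43.6 + 17.6) / 109.8 × 100 = 61.2 / 109.8 × 100 = 56
Halbrook County in 2012: (29.9 + 20.2) / 87.6 × 100 = 50.1 / 87.6 × 100 = 57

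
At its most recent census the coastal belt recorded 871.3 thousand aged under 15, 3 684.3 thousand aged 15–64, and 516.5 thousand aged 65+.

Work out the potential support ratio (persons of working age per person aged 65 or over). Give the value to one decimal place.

Potential support ratio = 3 684.3 / 516.5 = 7.1

Potential support ratio: 7.1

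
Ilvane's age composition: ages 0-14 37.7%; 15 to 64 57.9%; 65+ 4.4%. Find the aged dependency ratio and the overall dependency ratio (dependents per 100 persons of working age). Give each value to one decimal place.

Old-age dependency ratio = 4.4 / 57.9 × 100 = 7.6
Total dependency ratio = (37.7 + 4.4) / 57.9 × 100 = 42.1 / 57.9 × 100 = 72.7

Old-age dependency ratio: 7.6
Total dependency ratio: 72.7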